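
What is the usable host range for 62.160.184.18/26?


Network: 62.160.184.0
Broadcast: 62.160.184.63
First usable = network + 1
Last usable = broadcast - 1
Range: 62.160.184.1 to 62.160.184.62


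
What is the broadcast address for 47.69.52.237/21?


Network: 47.69.48.0/21
Host bits = 11
Set all host bits to 1:
Broadcast: 47.69.55.255


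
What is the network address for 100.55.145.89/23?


IP:   01100100.00110111.10010001.01011001
Mask: 11111111.11111111.11111110.00000000
AND operation:
Net:  01100100.00110111.10010000.00000000
Network: 100.55.144.0/23


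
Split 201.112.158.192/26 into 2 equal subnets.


New prefix = 26 + 1 = 27
Each subnet has 32 addresses
  201.112.158.192/27
  201.112.158.224/27
Subnets: 201.112.158.192/27, 201.112.158.224/27


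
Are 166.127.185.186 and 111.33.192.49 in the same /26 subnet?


Mask: 255.255.255.192
166.127.185.186 AND mask = 166.127.185.128
111.33.192.49 AND mask = 111.33.192.0
No, different subnets (166.127.185.128 vs 111.33.192.0)


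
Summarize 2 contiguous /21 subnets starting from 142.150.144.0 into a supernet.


Original prefix: /21
Number of subnets: 2 = 2^1
New prefix = 21 - 1 = 20
Supernet: 142.150.144.0/20


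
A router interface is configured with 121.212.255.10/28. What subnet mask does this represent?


/28 means 28 network bits, 4 host bits
Binary: 11111111111111111111111111110000
Mask: 255.255.255.240


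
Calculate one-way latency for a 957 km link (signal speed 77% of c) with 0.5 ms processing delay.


Speed = 0.77 * 3e5 km/s = 231000 km/s
Propagation delay = 957 / 231000 = 0.0041 s = 4.1429 ms
Processing delay = 0.5 ms
Total one-way latency = 4.6429 ms


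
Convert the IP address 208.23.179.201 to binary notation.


208 = 11010000
23 = 00010111
179 = 10110011
201 = 11001001
Binary: 11010000.00010111.10110011.11001001


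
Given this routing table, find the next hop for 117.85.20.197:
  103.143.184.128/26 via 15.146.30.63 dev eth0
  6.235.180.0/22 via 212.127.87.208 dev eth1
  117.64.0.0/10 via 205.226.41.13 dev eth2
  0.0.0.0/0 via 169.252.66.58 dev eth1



Longest prefix match for 117.85.20.197:
  /26 103.143.184.128: no
  /22 6.235.180.0: no
  /10 117.64.0.0: MATCH
  /0 0.0.0.0: MATCH
Selected: next-hop 205.226.41.13 via eth2 (matched /10)


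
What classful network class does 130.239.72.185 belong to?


First octet: 130
Binary: 10000010
10xxxxxx -> Class B (128-191)
Class B, default mask 255.255.0.0 (/16)


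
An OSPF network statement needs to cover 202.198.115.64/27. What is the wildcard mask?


Subnet mask: 255.255.255.224
Wildcard = 255.255.255.255 - subnet mask
255 - 255 = 0
255 - 255 = 0
255 - 255 = 0
255 - 224 = 31
Wildcard: 0.0.0.31


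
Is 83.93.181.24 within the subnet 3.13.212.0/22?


Subnet network: 3.13.212.0
Test IP AND mask: 83.93.180.0
No, 83.93.181.24 is not in 3.13.212.0/22


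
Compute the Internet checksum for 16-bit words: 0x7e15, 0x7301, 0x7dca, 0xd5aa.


Sum all words (with carry folding):
+ 0x7e15 = 0x7e15
+ 0x7301 = 0xf116
+ 0x7dca = 0x6ee1
+ 0xd5aa = 0x448c
One's complement: ~0x448c
Checksum = 0xbb73


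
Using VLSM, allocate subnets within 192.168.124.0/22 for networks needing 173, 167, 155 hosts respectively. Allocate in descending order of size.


173 hosts -> /24 (254 usable): 192.168.124.0/24
167 hosts -> /24 (254 usable): 192.168.125.0/24
155 hosts -> /24 (254 usable): 192.168.126.0/24
Allocation: 192.168.124.0/24 (173 hosts, 254 usable); 192.168.125.0/24 (167 hosts, 254 usable); 192.168.126.0/24 (155 hosts, 254 usable)


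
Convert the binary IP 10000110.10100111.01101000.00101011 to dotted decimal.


10000110 = 134
10100111 = 167
01101000 = 104
00101011 = 43
IP: 134.167.104.43


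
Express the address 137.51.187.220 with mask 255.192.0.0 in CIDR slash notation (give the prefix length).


Binary: 11111111.11000000.00000000.00000000
Count leading 1s
Prefix: /10


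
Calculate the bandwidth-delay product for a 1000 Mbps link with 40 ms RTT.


BDP = bandwidth * RTT
= 1000 Mbps * 40 ms
= 1000 * 1e6 * 40 / 1000 bits
= 40000000 bits
= 5000000 bytes
= 4882.8125 KB
BDP = 40000000 bits (5000000 bytes)


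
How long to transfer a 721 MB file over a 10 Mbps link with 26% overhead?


Effective throughput = 10 * (1 - 26/100) = 7.4 Mbps
File size in Mb = 721 * 8 = 5768 Mb
Time = 5768 / 7.4
Time = 779.4595 seconds


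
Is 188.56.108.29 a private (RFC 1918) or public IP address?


RFC 1918 private ranges:
  10.0.0.0/8 (10.0.0.0 - 10.255.255.255)
  172.16.0.0/12 (172.16.0.0 - 172.31.255.255)
  192.168.0.0/16 (192.168.0.0 - 192.168.255.255)
Public (not in any RFC 1918 range)


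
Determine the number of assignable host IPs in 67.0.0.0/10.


Host bits = 32 - 10 = 22
Total addresses = 2^22 = 4194304
Usable = total - 2 (network and broadcast)
Usable hosts: 4194302


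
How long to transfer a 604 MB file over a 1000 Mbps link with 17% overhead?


Effective throughput = 1000 * (1 - 17/100) = 830 Mbps
File size in Mb = 604 * 8 = 4832 Mb
Time = 4832 / 830
Time = 5.8217 seconds


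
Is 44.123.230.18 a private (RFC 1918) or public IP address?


RFC 1918 private ranges:
  10.0.0.0/8 (10.0.0.0 - 10.255.255.255)
  172.16.0.0/12 (172.16.0.0 - 172.31.255.255)
  192.168.0.0/16 (192.168.0.0 - 192.168.255.255)
Public (not in any RFC 1918 range)


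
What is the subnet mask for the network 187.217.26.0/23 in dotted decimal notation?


/23 means 23 network bits, 9 host bits
Binary: 11111111111111111111111000000000
Mask: 255.255.254.0


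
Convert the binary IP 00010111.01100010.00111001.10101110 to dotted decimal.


00010111 = 23
01100010 = 98
00111001 = 57
10101110 = 174
IP: 23.98.57.174


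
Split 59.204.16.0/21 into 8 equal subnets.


New prefix = 21 + 3 = 24
Each subnet has 256 addresses
  59.204.16.0/24
  59.204.17.0/24
  59.204.18.0/24
  59.204.19.0/24
  59.204.20.0/24
  59.204.21.0/24
  59.204.22.0/24
  59.204.23.0/24
Subnets: 59.204.16.0/24, 59.204.17.0/24, 59.204.18.0/24, 59.204.19.0/24, 59.204.20.0/24, 59.204.21.0/24, 59.204.22.0/24, 59.204.23.0/24


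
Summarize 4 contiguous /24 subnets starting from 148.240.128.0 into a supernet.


Original prefix: /24
Number of subnets: 4 = 2^2
New prefix = 24 - 2 = 22
Supernet: 148.240.128.0/22


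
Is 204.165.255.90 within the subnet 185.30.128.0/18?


Subnet network: 185.30.128.0
Test IP AND mask: 204.165.192.0
No, 204.165.255.90 is not in 185.30.128.0/18


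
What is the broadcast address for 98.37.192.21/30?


Network: 98.37.192.20/30
Host bits = 2
Set all host bits to 1:
Broadcast: 98.37.192.23


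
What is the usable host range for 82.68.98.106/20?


Network: 82.68.96.0
Broadcast: 82.68.111.255
First usable = network + 1
Last usable = broadcast - 1
Range: 82.68.96.1 to 82.68.111.254


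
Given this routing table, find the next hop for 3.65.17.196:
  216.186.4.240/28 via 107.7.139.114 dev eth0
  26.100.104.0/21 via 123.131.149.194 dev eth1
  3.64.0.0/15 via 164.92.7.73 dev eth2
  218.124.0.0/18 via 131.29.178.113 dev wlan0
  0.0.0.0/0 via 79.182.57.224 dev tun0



Longest prefix match for 3.65.17.196:
  /28 216.186.4.240: no
  /21 26.100.104.0: no
  /15 3.64.0.0: MATCH
  /18 218.124.0.0: no
  /0 0.0.0.0: MATCH
Selected: next-hop 164.92.7.73 via eth2 (matched /15)


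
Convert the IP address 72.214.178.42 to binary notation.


72 = 01001000
214 = 11010110
178 = 10110010
42 = 00101010
Binary: 01001000.11010110.10110010.00101010


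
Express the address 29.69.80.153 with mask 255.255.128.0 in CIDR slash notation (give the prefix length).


Binary: 11111111.11111111.10000000.00000000
Count leading 1s
Prefix: /17


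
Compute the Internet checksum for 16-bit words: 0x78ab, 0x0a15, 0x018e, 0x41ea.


Sum all words (with carry folding):
+ 0x78ab = 0x78ab
+ 0x0a15 = 0x82c0
+ 0x018e = 0x844e
+ 0x41ea = 0xc638
One's complement: ~0xc638
Checksum = 0x39c7


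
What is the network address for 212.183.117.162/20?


IP:   11010100.10110111.01110101.10100010
Mask: 11111111.11111111.11110000.00000000
AND operation:
Net:  11010100.10110111.01110000.00000000
Network: 212.183.112.0/20


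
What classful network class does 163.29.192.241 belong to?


First octet: 163
Binary: 10100011
10xxxxxx -> Class B (128-191)
Class B, default mask 255.255.0.0 (/16)


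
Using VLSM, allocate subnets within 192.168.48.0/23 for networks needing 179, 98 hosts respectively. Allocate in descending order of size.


179 hosts -> /24 (254 usable): 192.168.48.0/24
98 hosts -> /25 (126 usable): 192.168.49.0/25
Allocation: 192.168.48.0/24 (179 hosts, 254 usable); 192.168.49.0/25 (98 hosts, 126 usable)


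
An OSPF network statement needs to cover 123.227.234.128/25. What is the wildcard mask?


Subnet mask: 255.255.255.128
Wildcard = 255.255.255.255 - subnet mask
255 - 255 = 0
255 - 255 = 0
255 - 255 = 0
255 - 128 = 127
Wildcard: 0.0.0.127


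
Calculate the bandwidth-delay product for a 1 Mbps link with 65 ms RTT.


BDP = bandwidth * RTT
= 1 Mbps * 65 ms
= 1 * 1e6 * 65 / 1000 bits
= 65000 bits
= 8125 bytes
= 7.9346 KB
BDP = 65000 bits (8125 bytes)


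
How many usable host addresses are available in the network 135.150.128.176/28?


Host bits = 32 - 28 = 4
Total addresses = 2^4 = 16
Usable = total - 2 (network and broadcast)
Usable hosts: 14


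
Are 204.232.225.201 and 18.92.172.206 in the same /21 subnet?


Mask: 255.255.248.0
204.232.225.201 AND mask = 204.232.224.0
18.92.172.206 AND mask = 18.92.168.0
No, different subnets (204.232.224.0 vs 18.92.168.0)


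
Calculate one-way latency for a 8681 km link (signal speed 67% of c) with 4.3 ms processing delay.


Speed = 0.67 * 3e5 km/s = 201000 km/s
Propagation delay = 8681 / 201000 = 0.0432 s = 43.1891 ms
Processing delay = 4.3 ms
Total one-way latency = 47.4891 ms


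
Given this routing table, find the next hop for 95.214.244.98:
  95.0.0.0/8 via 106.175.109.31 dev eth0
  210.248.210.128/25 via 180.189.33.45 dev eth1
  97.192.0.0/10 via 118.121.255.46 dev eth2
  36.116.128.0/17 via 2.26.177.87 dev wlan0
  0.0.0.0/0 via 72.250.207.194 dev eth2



Longest prefix match for 95.214.244.98:
  /8 95.0.0.0: MATCH
  /25 210.248.210.128: no
  /10 97.192.0.0: no
  /17 36.116.128.0: no
  /0 0.0.0.0: MATCH
Selected: next-hop 106.175.109.31 via eth0 (matched /8)


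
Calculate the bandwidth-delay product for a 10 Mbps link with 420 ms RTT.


BDP = bandwidth * RTT
= 10 Mbps * 420 ms
= 10 * 1e6 * 420 / 1000 bits
= 4200000 bits
= 525000 bytes
= 512.6953 KB
BDP = 4200000 bits (525000 bytes)


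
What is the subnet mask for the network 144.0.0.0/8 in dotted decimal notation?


/8 means 8 network bits, 24 host bits
Binary: 11111111000000000000000000000000
Mask: 255.0.0.0


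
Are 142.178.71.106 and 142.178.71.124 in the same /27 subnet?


Mask: 255.255.255.224
142.178.71.106 AND mask = 142.178.71.96
142.178.71.124 AND mask = 142.178.71.96
Yes, same subnet (142.178.71.96)


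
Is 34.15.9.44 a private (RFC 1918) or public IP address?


RFC 1918 private ranges:
  10.0.0.0/8 (10.0.0.0 - 10.255.255.255)
  172.16.0.0/12 (172.16.0.0 - 172.31.255.255)
  192.168.0.0/16 (192.168.0.0 - 192.168.255.255)
Public (not in any RFC 1918 range)


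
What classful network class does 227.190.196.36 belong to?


First octet: 227
Binary: 11100011
1110xxxx -> Class D (224-239)
Class D (multicast), default mask N/A


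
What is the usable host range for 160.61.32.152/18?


Network: 160.61.0.0
Broadcast: 160.61.63.255
First usable = network + 1
Last usable = broadcast - 1
Range: 160.61.0.1 to 160.61.63.254


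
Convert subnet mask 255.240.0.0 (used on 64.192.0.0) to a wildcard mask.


Subnet mask: 255.240.0.0
Wildcard = 255.255.255.255 - subnet mask
255 - 255 = 0
255 - 240 = 15
255 - 0 = 255
255 - 0 = 255
Wildcard: 0.15.255.255


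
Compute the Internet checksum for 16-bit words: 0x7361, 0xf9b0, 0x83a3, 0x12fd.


Sum all words (with carry folding):
+ 0x7361 = 0x7361
+ 0xf9b0 = 0x6d12
+ 0x83a3 = 0xf0b5
+ 0x12fd = 0x03b3
One's complement: ~0x03b3
Checksum = 0xfc4c


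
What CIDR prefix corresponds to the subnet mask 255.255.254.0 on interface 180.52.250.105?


Binary: 11111111.11111111.11111110.00000000
Count leading 1s
Prefix: /23


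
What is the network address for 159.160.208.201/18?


IP:   10011111.10100000.11010000.11001001
Mask: 11111111.11111111.11000000.00000000
AND operation:
Net:  10011111.10100000.11000000.00000000
Network: 159.160.192.0/18


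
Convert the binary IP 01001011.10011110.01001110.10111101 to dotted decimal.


01001011 = 75
10011110 = 158
01001110 = 78
10111101 = 189
IP: 75.158.78.189


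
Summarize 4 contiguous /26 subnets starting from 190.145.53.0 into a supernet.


Original prefix: /26
Number of subnets: 4 = 2^2
New prefix = 26 - 2 = 24
Supernet: 190.145.53.0/24


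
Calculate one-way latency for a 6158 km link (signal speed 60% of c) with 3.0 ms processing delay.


Speed = 0.6 * 3e5 km/s = 180000 km/s
Propagation delay = 6158 / 180000 = 0.0342 s = 34.2111 ms
Processing delay = 3.0 ms
Total one-way latency = 37.2111 ms


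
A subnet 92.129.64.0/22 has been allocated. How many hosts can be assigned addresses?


Host bits = 32 - 22 = 10
Total addresses = 2^10 = 1024
Usable = total - 2 (network and broadcast)
Usable hosts: 1022


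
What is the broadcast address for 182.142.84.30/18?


Network: 182.142.64.0/18
Host bits = 14
Set all host bits to 1:
Broadcast: 182.142.127.255


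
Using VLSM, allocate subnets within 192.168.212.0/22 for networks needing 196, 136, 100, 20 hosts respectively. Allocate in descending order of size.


196 hosts -> /24 (254 usable): 192.168.212.0/24
136 hosts -> /24 (254 usable): 192.168.213.0/24
100 hosts -> /25 (126 usable): 192.168.214.0/25
20 hosts -> /27 (30 usable): 192.168.214.128/27
Allocation: 192.168.212.0/24 (196 hosts, 254 usable); 192.168.213.0/24 (136 hosts, 254 usable); 192.168.214.0/25 (100 hosts, 126 usable); 192.168.214.128/27 (20 hosts, 30 usable)


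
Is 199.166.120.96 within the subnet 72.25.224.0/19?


Subnet network: 72.25.224.0
Test IP AND mask: 199.166.96.0
No, 199.166.120.96 is not in 72.25.224.0/19


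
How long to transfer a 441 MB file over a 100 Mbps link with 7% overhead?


Effective throughput = 100 * (1 - 7/100) = 93 Mbps
File size in Mb = 441 * 8 = 3528 Mb
Time = 3528 / 93
Time = 37.9355 seconds


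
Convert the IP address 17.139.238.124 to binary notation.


17 = 00010001
139 = 10001011
238 = 11101110
124 = 01111100
Binary: 00010001.10001011.11101110.01111100


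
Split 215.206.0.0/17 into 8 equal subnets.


New prefix = 17 + 3 = 20
Each subnet has 4096 addresses
  215.206.0.0/20
  215.206.16.0/20
  215.206.32.0/20
  215.206.48.0/20
  215.206.64.0/20
  215.206.80.0/20
  215.206.96.0/20
  215.206.112.0/20
Subnets: 215.206.0.0/20, 215.206.16.0/20, 215.206.32.0/20, 215.206.48.0/20, 215.206.64.0/20, 215.206.80.0/20, 215.206.96.0/20, 215.206.112.0/20


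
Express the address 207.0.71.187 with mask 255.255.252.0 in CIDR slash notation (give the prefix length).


Binary: 11111111.11111111.11111100.00000000
Count leading 1s
Prefix: /22


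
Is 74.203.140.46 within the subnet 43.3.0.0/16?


Subnet network: 43.3.0.0
Test IP AND mask: 74.203.0.0
No, 74.203.140.46 is not in 43.3.0.0/16


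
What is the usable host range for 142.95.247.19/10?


Network: 142.64.0.0
Broadcast: 142.127.255.255
First usable = network + 1
Last usable = broadcast - 1
Range: 142.64.0.1 to 142.127.255.254


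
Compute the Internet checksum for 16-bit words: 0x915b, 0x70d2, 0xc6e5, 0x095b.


Sum all words (with carry folding):
+ 0x915b = 0x915b
+ 0x70d2 = 0x022e
+ 0xc6e5 = 0xc913
+ 0x095b = 0xd26e
One's complement: ~0xd26e
Checksum = 0x2d91


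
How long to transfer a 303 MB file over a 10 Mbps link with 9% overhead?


Effective throughput = 10 * (1 - 9/100) = 9.1 Mbps
File size in Mb = 303 * 8 = 2424 Mb
Time = 2424 / 9.1
Time = 266.3736 seconds


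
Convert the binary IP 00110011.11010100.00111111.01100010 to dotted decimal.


00110011 = 51
11010100 = 212
00111111 = 63
01100010 = 98
IP: 51.212.63.98


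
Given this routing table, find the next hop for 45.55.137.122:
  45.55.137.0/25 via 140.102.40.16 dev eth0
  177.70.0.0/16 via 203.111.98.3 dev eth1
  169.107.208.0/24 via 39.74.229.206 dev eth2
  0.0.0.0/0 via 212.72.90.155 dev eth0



Longest prefix match for 45.55.137.122:
  /25 45.55.137.0: MATCH
  /16 177.70.0.0: no
  /24 169.107.208.0: no
  /0 0.0.0.0: MATCH
Selected: next-hop 140.102.40.16 via eth0 (matched /25)


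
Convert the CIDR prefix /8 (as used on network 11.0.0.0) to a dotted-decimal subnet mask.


/8 means 8 network bits, 24 host bits
Binary: 11111111000000000000000000000000
Mask: 255.0.0.0


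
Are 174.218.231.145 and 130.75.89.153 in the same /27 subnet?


Mask: 255.255.255.224
174.218.231.145 AND mask = 174.218.231.128
130.75.89.153 AND mask = 130.75.89.128
No, different subnets (174.218.231.128 vs 130.75.89.128)


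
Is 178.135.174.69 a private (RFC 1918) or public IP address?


RFC 1918 private ranges:
  10.0.0.0/8 (10.0.0.0 - 10.255.255.255)
  172.16.0.0/12 (172.16.0.0 - 172.31.255.255)
  192.168.0.0/16 (192.168.0.0 - 192.168.255.255)
Public (not in any RFC 1918 range)


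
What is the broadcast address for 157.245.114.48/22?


Network: 157.245.112.0/22
Host bits = 10
Set all host bits to 1:
Broadcast: 157.245.115.255


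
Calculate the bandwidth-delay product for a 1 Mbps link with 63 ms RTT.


BDP = bandwidth * RTT
= 1 Mbps * 63 ms
= 1 * 1e6 * 63 / 1000 bits
= 63000 bits
= 7875 bytes
= 7.6904 KB
BDP = 63000 bits (7875 bytes)


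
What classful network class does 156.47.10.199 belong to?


First octet: 156
Binary: 10011100
10xxxxxx -> Class B (128-191)
Class B, default mask 255.255.0.0 (/16)


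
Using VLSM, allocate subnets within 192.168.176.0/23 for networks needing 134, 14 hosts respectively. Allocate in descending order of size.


134 hosts -> /24 (254 usable): 192.168.176.0/24
14 hosts -> /28 (14 usable): 192.168.177.0/28
Allocation: 192.168.176.0/24 (134 hosts, 254 usable); 192.168.177.0/28 (14 hosts, 14 usable)


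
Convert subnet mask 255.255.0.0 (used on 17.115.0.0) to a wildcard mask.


Subnet mask: 255.255.0.0
Wildcard = 255.255.255.255 - subnet mask
255 - 255 = 0
255 - 255 = 0
255 - 0 = 255
255 - 0 = 255
Wildcard: 0.0.255.255


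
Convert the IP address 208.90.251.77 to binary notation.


208 = 11010000
90 = 01011010
251 = 11111011
77 = 01001101
Binary: 11010000.01011010.11111011.01001101


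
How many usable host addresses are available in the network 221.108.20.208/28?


Host bits = 32 - 28 = 4
Total addresses = 2^4 = 16
Usable = total - 2 (network and broadcast)
Usable hosts: 14


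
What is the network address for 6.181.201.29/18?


IP:   00000110.10110101.11001001.00011101
Mask: 11111111.11111111.11000000.00000000
AND operation:
Net:  00000110.10110101.11000000.00000000
Network: 6.181.192.0/18


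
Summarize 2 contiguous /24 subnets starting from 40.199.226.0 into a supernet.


Original prefix: /24
Number of subnets: 2 = 2^1
New prefix = 24 - 1 = 23
Supernet: 40.199.226.0/23


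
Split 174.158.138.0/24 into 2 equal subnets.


New prefix = 24 + 1 = 25
Each subnet has 128 addresses
  174.158.138.0/25
  174.158.138.128/25
Subnets: 174.158.138.0/25, 174.158.138.128/25


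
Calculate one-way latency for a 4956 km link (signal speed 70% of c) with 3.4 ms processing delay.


Speed = 0.7 * 3e5 km/s = 210000 km/s
Propagation delay = 4956 / 210000 = 0.0236 s = 23.6 ms
Processing delay = 3.4 ms
Total one-way latency = 27.0 ms


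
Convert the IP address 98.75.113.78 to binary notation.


98 = 01100010
75 = 01001011
113 = 01110001
78 = 01001110
Binary: 01100010.01001011.01110001.01001110


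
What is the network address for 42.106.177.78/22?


IP:   00101010.01101010.10110001.01001110
Mask: 11111111.11111111.11111100.00000000
AND operation:
Net:  00101010.01101010.10110000.00000000
Network: 42.106.176.0/22


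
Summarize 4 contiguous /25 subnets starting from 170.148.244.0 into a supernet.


Original prefix: /25
Number of subnets: 4 = 2^2
New prefix = 25 - 2 = 23
Supernet: 170.148.244.0/23


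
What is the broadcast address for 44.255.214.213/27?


Network: 44.255.214.192/27
Host bits = 5
Set all host bits to 1:
Broadcast: 44.255.214.223


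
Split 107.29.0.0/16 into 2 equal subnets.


New prefix = 16 + 1 = 17
Each subnet has 32768 addresses
  107.29.0.0/17
  107.29.128.0/17
Subnets: 107.29.0.0/17, 107.29.128.0/17


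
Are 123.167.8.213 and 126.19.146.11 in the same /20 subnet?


Mask: 255.255.240.0
123.167.8.213 AND mask = 123.167.0.0
126.19.146.11 AND mask = 126.19.144.0
No, different subnets (123.167.0.0 vs 126.19.144.0)


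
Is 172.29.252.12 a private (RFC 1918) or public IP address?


RFC 1918 private ranges:
  10.0.0.0/8 (10.0.0.0 - 10.255.255.255)
  172.16.0.0/12 (172.16.0.0 - 172.31.255.255)
  192.168.0.0/16 (192.168.0.0 - 192.168.255.255)
Private (in 172.16.0.0/12)


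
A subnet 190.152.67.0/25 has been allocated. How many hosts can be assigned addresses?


Host bits = 32 - 25 = 7
Total addresses = 2^7 = 128
Usable = total - 2 (network and broadcast)
Usable hosts: 126


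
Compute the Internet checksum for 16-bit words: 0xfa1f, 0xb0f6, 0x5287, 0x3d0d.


Sum all words (with carry folding):
+ 0xfa1f = 0xfa1f
+ 0xb0f6 = 0xab16
+ 0x5287 = 0xfd9d
+ 0x3d0d = 0x3aab
One's complement: ~0x3aab
Checksum = 0xc554


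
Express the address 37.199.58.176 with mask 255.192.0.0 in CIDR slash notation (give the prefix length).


Binary: 11111111.11000000.00000000.00000000
Count leading 1s
Prefix: /10


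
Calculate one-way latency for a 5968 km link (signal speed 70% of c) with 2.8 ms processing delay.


Speed = 0.7 * 3e5 km/s = 210000 km/s
Propagation delay = 5968 / 210000 = 0.0284 s = 28.419 ms
Processing delay = 2.8 ms
Total one-way latency = 31.219 ms


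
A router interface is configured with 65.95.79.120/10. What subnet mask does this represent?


/10 means 10 network bits, 22 host bits
Binary: 11111111110000000000000000000000
Mask: 255.192.0.0


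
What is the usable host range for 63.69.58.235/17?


Network: 63.69.0.0
Broadcast: 63.69.127.255
First usable = network + 1
Last usable = broadcast - 1
Range: 63.69.0.1 to 63.69.127.254


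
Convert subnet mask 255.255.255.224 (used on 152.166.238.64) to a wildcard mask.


Subnet mask: 255.255.255.224
Wildcard = 255.255.255.255 - subnet mask
255 - 255 = 0
255 - 255 = 0
255 - 255 = 0
255 - 224 = 31
Wildcard: 0.0.0.31


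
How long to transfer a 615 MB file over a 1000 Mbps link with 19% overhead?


Effective throughput = 1000 * (1 - 19/100) = 810 Mbps
File size in Mb = 615 * 8 = 4920 Mb
Time = 4920 / 810
Time = 6.0741 seconds


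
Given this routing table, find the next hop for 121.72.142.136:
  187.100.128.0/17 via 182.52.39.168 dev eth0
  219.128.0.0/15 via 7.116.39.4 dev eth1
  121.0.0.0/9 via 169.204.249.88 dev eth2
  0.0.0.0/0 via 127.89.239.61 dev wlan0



Longest prefix match for 121.72.142.136:
  /17 187.100.128.0: no
  /15 219.128.0.0: no
  /9 121.0.0.0: MATCH
  /0 0.0.0.0: MATCH
Selected: next-hop 169.204.249.88 via eth2 (matched /9)


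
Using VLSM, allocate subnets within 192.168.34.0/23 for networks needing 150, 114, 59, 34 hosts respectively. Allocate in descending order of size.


150 hosts -> /24 (254 usable): 192.168.34.0/24
114 hosts -> /25 (126 usable): 192.168.35.0/25
59 hosts -> /26 (62 usable): 192.168.35.128/26
34 hosts -> /26 (62 usable): 192.168.35.192/26
Allocation: 192.168.34.0/24 (150 hosts, 254 usable); 192.168.35.0/25 (114 hosts, 126 usable); 192.168.35.128/26 (59 hosts, 62 usable); 192.168.35.192/26 (34 hosts, 62 usable)


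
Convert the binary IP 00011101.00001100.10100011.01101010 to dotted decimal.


00011101 = 29
00001100 = 12
10100011 = 163
01101010 = 106
IP: 29.12.163.106


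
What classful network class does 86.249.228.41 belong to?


First octet: 86
Binary: 01010110
0xxxxxxx -> Class A (1-126)
Class A, default mask 255.0.0.0 (/8)


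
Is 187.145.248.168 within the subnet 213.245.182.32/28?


Subnet network: 213.245.182.32
Test IP AND mask: 187.145.248.160
No, 187.145.248.168 is not in 213.245.182.32/28


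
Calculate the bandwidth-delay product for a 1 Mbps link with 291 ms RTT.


BDP = bandwidth * RTT
= 1 Mbps * 291 ms
= 1 * 1e6 * 291 / 1000 bits
= 291000 bits
= 36375 bytes
= 35.5225 KB
BDP = 291000 bits (36375 bytes)


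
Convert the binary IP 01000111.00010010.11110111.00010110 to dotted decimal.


01000111 = 71
00010010 = 18
11110111 = 247
00010110 = 22
IP: 71.18.247.22


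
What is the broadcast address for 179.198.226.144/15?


Network: 179.198.0.0/15
Host bits = 17
Set all host bits to 1:
Broadcast: 179.199.255.255


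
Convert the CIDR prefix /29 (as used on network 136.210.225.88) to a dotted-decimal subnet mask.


/29 means 29 network bits, 3 host bits
Binary: 11111111111111111111111111111000
Mask: 255.255.255.248


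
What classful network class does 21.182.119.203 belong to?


First octet: 21
Binary: 00010101
0xxxxxxx -> Class A (1-126)
Class A, default mask 255.0.0.0 (/8)


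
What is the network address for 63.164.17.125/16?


IP:   00111111.10100100.00010001.01111101
Mask: 11111111.11111111.00000000.00000000
AND operation:
Net:  00111111.10100100.00000000.00000000
Network: 63.164.0.0/16


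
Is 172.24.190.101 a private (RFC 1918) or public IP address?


RFC 1918 private ranges:
  10.0.0.0/8 (10.0.0.0 - 10.255.255.255)
  172.16.0.0/12 (172.16.0.0 - 172.31.255.255)
  192.168.0.0/16 (192.168.0.0 - 192.168.255.255)
Private (in 172.16.0.0/12)


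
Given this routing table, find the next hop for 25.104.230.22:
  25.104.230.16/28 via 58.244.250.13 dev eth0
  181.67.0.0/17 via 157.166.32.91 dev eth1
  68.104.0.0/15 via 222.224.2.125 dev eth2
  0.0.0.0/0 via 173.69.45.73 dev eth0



Longest prefix match for 25.104.230.22:
  /28 25.104.230.16: MATCH
  /17 181.67.0.0: no
  /15 68.104.0.0: no
  /0 0.0.0.0: MATCH
Selected: next-hop 58.244.250.13 via eth0 (matched /28)


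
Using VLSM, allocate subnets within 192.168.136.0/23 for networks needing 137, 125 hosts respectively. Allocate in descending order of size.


137 hosts -> /24 (254 usable): 192.168.136.0/24
125 hosts -> /25 (126 usable): 192.168.137.0/25
Allocation: 192.168.136.0/24 (137 hosts, 254 usable); 192.168.137.0/25 (125 hosts, 126 usable)


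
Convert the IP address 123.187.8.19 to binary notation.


123 = 01111011
187 = 10111011
8 = 00001000
19 = 00010011
Binary: 01111011.10111011.00001000.00010011


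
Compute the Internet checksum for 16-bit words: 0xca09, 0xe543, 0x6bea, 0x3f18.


Sum all words (with carry folding):
+ 0xca09 = 0xca09
+ 0xe543 = 0xaf4d
+ 0x6bea = 0x1b38
+ 0x3f18 = 0x5a50
One's complement: ~0x5a50
Checksum = 0xa5af


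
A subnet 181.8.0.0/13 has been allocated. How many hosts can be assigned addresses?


Host bits = 32 - 13 = 19
Total addresses = 2^19 = 524288
Usable = total - 2 (network and broadcast)
Usable hosts: 524286


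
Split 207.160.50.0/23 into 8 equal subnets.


New prefix = 23 + 3 = 26
Each subnet has 64 addresses
  207.160.50.0/26
  207.160.50.64/26
  207.160.50.128/26
  207.160.50.192/26
  207.160.51.0/26
  207.160.51.64/26
  207.160.51.128/26
  207.160.51.192/26
Subnets: 207.160.50.0/26, 207.160.50.64/26, 207.160.50.128/26, 207.160.50.192/26, 207.160.51.0/26, 207.160.51.64/26, 207.160.51.128/26, 207.160.51.192/26


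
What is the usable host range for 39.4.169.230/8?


Network: 39.0.0.0
Broadcast: 39.255.255.255
First usable = network + 1
Last usable = broadcast - 1
Range: 39.0.0.1 to 39.255.255.254


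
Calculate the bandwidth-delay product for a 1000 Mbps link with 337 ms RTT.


BDP = bandwidth * RTT
= 1000 Mbps * 337 ms
= 1000 * 1e6 * 337 / 1000 bits
= 337000000 bits
= 42125000 bytes
= 41137.6953 KB
BDP = 337000000 bits (42125000 bytes)


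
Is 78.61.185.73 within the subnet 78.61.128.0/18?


Subnet network: 78.61.128.0
Test IP AND mask: 78.61.128.0
Yes, 78.61.185.73 is in 78.61.128.0/18


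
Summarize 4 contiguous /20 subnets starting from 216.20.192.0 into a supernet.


Original prefix: /20
Number of subnets: 4 = 2^2
New prefix = 20 - 2 = 18
Supernet: 216.20.192.0/18


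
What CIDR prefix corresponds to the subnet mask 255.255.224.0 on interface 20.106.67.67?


Binary: 11111111.11111111.11100000.00000000
Count leading 1s
Prefix: /19


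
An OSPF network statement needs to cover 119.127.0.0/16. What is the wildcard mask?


Subnet mask: 255.255.0.0
Wildcard = 255.255.255.255 - subnet mask
255 - 255 = 0
255 - 255 = 0
255 - 0 = 255
255 - 0 = 255
Wildcard: 0.0.255.255


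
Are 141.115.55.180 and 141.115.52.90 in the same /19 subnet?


Mask: 255.255.224.0
141.115.55.180 AND mask = 141.115.32.0
141.115.52.90 AND mask = 141.115.32.0
Yes, same subnet (141.115.32.0)


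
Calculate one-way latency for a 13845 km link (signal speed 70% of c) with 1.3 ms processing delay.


Speed = 0.7 * 3e5 km/s = 210000 km/s
Propagation delay = 13845 / 210000 = 0.0659 s = 65.9286 ms
Processing delay = 1.3 ms
Total one-way latency = 67.2286 ms


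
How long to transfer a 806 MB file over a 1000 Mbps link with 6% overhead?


Effective throughput = 1000 * (1 - 6/100) = 940 Mbps
File size in Mb = 806 * 8 = 6448 Mb
Time = 6448 / 940
Time = 6.8596 seconds


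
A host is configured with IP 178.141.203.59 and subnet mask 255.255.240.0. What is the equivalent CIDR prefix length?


Binary: 11111111.11111111.11110000.00000000
Count leading 1s
Prefix: /20


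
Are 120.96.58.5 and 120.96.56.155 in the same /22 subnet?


Mask: 255.255.252.0
120.96.58.5 AND mask = 120.96.56.0
120.96.56.155 AND mask = 120.96.56.0
Yes, same subnet (120.96.56.0)


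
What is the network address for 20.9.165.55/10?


IP:   00010100.00001001.10100101.00110111
Mask: 11111111.11000000.00000000.00000000
AND operation:
Net:  00010100.00000000.00000000.00000000
Network: 20.0.0.0/10


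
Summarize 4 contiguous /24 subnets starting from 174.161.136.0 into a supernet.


Original prefix: /24
Number of subnets: 4 = 2^2
New prefix = 24 - 2 = 22
Supernet: 174.161.136.0/22


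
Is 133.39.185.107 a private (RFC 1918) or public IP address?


RFC 1918 private ranges:
  10.0.0.0/8 (10.0.0.0 - 10.255.255.255)
  172.16.0.0/12 (172.16.0.0 - 172.31.255.255)
  192.168.0.0/16 (192.168.0.0 - 192.168.255.255)
Public (not in any RFC 1918 range)


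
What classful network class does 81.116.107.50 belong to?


First octet: 81
Binary: 01010001
0xxxxxxx -> Class A (1-126)
Class A, default mask 255.0.0.0 (/8)


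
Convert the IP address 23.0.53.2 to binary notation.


23 = 00010111
0 = 00000000
53 = 00110101
2 = 00000010
Binary: 00010111.00000000.00110101.00000010


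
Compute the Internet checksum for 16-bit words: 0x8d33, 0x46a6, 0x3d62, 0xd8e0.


Sum all words (with carry folding):
+ 0x8d33 = 0x8d33
+ 0x46a6 = 0xd3d9
+ 0x3d62 = 0x113c
+ 0xd8e0 = 0xea1c
One's complement: ~0xea1c
Checksum = 0x15e3


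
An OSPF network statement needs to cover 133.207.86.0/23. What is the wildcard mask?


Subnet mask: 255.255.254.0
Wildcard = 255.255.255.255 - subnet mask
255 - 255 = 0
255 - 255 = 0
255 - 254 = 1
255 - 0 = 255
Wildcard: 0.0.1.255


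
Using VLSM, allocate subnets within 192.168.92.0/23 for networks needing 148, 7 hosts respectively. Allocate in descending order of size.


148 hosts -> /24 (254 usable): 192.168.92.0/24
7 hosts -> /28 (14 usable): 192.168.93.0/28
Allocation: 192.168.92.0/24 (148 hosts, 254 usable); 192.168.93.0/28 (7 hosts, 14 usable)


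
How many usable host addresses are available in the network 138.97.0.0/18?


Host bits = 32 - 18 = 14
Total addresses = 2^14 = 16384
Usable = total - 2 (network and broadcast)
Usable hosts: 16382


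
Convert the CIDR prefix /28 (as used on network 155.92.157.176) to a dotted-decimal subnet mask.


/28 means 28 network bits, 4 host bits
Binary: 11111111111111111111111111110000
Mask: 255.255.255.240


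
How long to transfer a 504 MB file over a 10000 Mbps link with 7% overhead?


Effective throughput = 10000 * (1 - 7/100) = 9300 Mbps
File size in Mb = 504 * 8 = 4032 Mb
Time = 4032 / 9300
Time = 0.4335 seconds


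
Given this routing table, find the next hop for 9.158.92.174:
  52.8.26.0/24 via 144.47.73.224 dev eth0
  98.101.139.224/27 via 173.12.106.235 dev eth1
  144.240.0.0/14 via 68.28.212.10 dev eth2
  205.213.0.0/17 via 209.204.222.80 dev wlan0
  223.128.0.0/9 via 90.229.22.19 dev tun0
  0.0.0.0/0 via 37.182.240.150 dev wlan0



Longest prefix match for 9.158.92.174:
  /24 52.8.26.0: no
  /27 98.101.139.224: no
  /14 144.240.0.0: no
  /17 205.213.0.0: no
  /9 223.128.0.0: no
  /0 0.0.0.0: MATCH
Selected: next-hop 37.182.240.150 via wlan0 (matched /0)


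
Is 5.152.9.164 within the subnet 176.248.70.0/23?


Subnet network: 176.248.70.0
Test IP AND mask: 5.152.8.0
No, 5.152.9.164 is not in 176.248.70.0/23


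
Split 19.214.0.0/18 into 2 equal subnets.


New prefix = 18 + 1 = 19
Each subnet has 8192 addresses
  19.214.0.0/19
  19.214.32.0/19
Subnets: 19.214.0.0/19, 19.214.32.0/19


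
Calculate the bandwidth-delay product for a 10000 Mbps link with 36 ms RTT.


BDP = bandwidth * RTT
= 10000 Mbps * 36 ms
= 10000 * 1e6 * 36 / 1000 bits
= 360000000 bits
= 45000000 bytes
= 43945.3125 KB
BDP = 360000000 bits (45000000 bytes)


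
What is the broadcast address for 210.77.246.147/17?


Network: 210.77.128.0/17
Host bits = 15
Set all host bits to 1:
Broadcast: 210.77.255.255


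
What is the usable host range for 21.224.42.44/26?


Network: 21.224.42.0
Broadcast: 21.224.42.63
First usable = network + 1
Last usable = broadcast - 1
Range: 21.224.42.1 to 21.224.42.62


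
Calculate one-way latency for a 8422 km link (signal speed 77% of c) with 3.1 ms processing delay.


Speed = 0.77 * 3e5 km/s = 231000 km/s
Propagation delay = 8422 / 231000 = 0.0365 s = 36.4589 ms
Processing delay = 3.1 ms
Total one-way latency = 39.5589 ms


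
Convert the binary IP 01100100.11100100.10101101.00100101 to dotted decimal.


01100100 = 100
11100100 = 228
10101101 = 173
00100101 = 37
IP: 100.228.173.37


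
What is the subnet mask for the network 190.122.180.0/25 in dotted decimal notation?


/25 means 25 network bits, 7 host bits
Binary: 11111111111111111111111110000000
Mask: 255.255.255.128


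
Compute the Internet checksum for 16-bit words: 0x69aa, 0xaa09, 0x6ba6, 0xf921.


Sum all words (with carry folding):
+ 0x69aa = 0x69aa
+ 0xaa09 = 0x13b4
+ 0x6ba6 = 0x7f5a
+ 0xf921 = 0x787c
One's complement: ~0x787c
Checksum = 0x8783


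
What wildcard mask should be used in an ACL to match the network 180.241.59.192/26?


Subnet mask: 255.255.255.192
Wildcard = 255.255.255.255 - subnet mask
255 - 255 = 0
255 - 255 = 0
255 - 255 = 0
255 - 192 = 63
Wildcard: 0.0.0.63


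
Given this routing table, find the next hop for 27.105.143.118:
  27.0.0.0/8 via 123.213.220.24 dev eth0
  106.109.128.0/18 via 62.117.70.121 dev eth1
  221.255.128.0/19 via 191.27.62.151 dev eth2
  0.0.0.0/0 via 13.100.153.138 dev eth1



Longest prefix match for 27.105.143.118:
  /8 27.0.0.0: MATCH
  /18 106.109.128.0: no
  /19 221.255.128.0: no
  /0 0.0.0.0: MATCH
Selected: next-hop 123.213.220.24 via eth0 (matched /8)


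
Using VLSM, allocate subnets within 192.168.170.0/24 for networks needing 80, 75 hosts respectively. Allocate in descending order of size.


80 hosts -> /25 (126 usable): 192.168.170.0/25
75 hosts -> /25 (126 usable): 192.168.170.128/25
Allocation: 192.168.170.0/25 (80 hosts, 126 usable); 192.168.170.128/25 (75 hosts, 126 usable)


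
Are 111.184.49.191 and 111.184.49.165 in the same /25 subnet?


Mask: 255.255.255.128
111.184.49.191 AND mask = 111.184.49.128
111.184.49.165 AND mask = 111.184.49.128
Yes, same subnet (111.184.49.128)


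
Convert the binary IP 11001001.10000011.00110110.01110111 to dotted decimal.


11001001 = 201
10000011 = 131
00110110 = 54
01110111 = 119
IP: 201.131.54.119


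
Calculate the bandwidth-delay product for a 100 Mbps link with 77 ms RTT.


BDP = bandwidth * RTT
= 100 Mbps * 77 ms
= 100 * 1e6 * 77 / 1000 bits
= 7700000 bits
= 962500 bytes
= 939.9414 KB
BDP = 7700000 bits (962500 bytes)


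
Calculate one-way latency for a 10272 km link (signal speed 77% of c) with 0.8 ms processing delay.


Speed = 0.77 * 3e5 km/s = 231000 km/s
Propagation delay = 10272 / 231000 = 0.0445 s = 44.4675 ms
Processing delay = 0.8 ms
Total one-way latency = 45.2675 ms


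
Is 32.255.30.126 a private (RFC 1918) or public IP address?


RFC 1918 private ranges:
  10.0.0.0/8 (10.0.0.0 - 10.255.255.255)
  172.16.0.0/12 (172.16.0.0 - 172.31.255.255)
  192.168.0.0/16 (192.168.0.0 - 192.168.255.255)
Public (not in any RFC 1918 range)


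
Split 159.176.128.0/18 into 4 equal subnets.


New prefix = 18 + 2 = 20
Each subnet has 4096 addresses
  159.176.128.0/20
  159.176.144.0/20
  159.176.160.0/20
  159.176.176.0/20
Subnets: 159.176.128.0/20, 159.176.144.0/20, 159.176.160.0/20, 159.176.176.0/20


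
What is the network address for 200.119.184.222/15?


IP:   11001000.01110111.10111000.11011110
Mask: 11111111.11111110.00000000.00000000
AND operation:
Net:  11001000.01110110.00000000.00000000
Network: 200.118.0.0/15


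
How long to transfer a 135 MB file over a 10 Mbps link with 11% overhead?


Effective throughput = 10 * (1 - 11/100) = 8.9 Mbps
File size in Mb = 135 * 8 = 1080 Mb
Time = 1080 / 8.9
Time = 121.3483 seconds


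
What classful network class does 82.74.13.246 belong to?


First octet: 82
Binary: 01010010
0xxxxxxx -> Class A (1-126)
Class A, default mask 255.0.0.0 (/8)


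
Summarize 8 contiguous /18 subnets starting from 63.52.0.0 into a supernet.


Original prefix: /18
Number of subnets: 8 = 2^3
New prefix = 18 - 3 = 15
Supernet: 63.52.0.0/15


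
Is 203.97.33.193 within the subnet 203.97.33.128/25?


Subnet network: 203.97.33.128
Test IP AND mask: 203.97.33.128
Yes, 203.97.33.193 is in 203.97.33.128/25


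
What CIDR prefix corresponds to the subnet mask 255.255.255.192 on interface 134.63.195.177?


Binary: 11111111.11111111.11111111.11000000
Count leading 1s
Prefix: /26


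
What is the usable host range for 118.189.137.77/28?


Network: 118.189.137.64
Broadcast: 118.189.137.79
First usable = network + 1
Last usable = broadcast - 1
Range: 118.189.137.65 to 118.189.137.78


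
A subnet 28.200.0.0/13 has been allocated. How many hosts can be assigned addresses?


Host bits = 32 - 13 = 19
Total addresses = 2^19 = 524288
Usable = total - 2 (network and broadcast)
Usable hosts: 524286


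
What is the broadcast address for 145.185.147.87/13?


Network: 145.184.0.0/13
Host bits = 19
Set all host bits to 1:
Broadcast: 145.191.255.255


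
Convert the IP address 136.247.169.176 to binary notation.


136 = 10001000
247 = 11110111
169 = 10101001
176 = 10110000
Binary: 10001000.11110111.10101001.10110000


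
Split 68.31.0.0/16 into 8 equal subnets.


New prefix = 16 + 3 = 19
Each subnet has 8192 addresses
  68.31.0.0/19
  68.31.32.0/19
  68.31.64.0/19
  68.31.96.0/19
  68.31.128.0/19
  68.31.160.0/19
  68.31.192.0/19
  68.31.224.0/19
Subnets: 68.31.0.0/19, 68.31.32.0/19, 68.31.64.0/19, 68.31.96.0/19, 68.31.128.0/19, 68.31.160.0/19, 68.31.192.0/19, 68.31.224.0/19


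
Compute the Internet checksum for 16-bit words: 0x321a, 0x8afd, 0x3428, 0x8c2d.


Sum all words (with carry folding):
+ 0x321a = 0x321a
+ 0x8afd = 0xbd17
+ 0x3428 = 0xf13f
+ 0x8c2d = 0x7d6d
One's complement: ~0x7d6d
Checksum = 0x8292


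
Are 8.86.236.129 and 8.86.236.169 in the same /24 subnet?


Mask: 255.255.255.0
8.86.236.129 AND mask = 8.86.236.0
8.86.236.169 AND mask = 8.86.236.0
Yes, same subnet (8.86.236.0)
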